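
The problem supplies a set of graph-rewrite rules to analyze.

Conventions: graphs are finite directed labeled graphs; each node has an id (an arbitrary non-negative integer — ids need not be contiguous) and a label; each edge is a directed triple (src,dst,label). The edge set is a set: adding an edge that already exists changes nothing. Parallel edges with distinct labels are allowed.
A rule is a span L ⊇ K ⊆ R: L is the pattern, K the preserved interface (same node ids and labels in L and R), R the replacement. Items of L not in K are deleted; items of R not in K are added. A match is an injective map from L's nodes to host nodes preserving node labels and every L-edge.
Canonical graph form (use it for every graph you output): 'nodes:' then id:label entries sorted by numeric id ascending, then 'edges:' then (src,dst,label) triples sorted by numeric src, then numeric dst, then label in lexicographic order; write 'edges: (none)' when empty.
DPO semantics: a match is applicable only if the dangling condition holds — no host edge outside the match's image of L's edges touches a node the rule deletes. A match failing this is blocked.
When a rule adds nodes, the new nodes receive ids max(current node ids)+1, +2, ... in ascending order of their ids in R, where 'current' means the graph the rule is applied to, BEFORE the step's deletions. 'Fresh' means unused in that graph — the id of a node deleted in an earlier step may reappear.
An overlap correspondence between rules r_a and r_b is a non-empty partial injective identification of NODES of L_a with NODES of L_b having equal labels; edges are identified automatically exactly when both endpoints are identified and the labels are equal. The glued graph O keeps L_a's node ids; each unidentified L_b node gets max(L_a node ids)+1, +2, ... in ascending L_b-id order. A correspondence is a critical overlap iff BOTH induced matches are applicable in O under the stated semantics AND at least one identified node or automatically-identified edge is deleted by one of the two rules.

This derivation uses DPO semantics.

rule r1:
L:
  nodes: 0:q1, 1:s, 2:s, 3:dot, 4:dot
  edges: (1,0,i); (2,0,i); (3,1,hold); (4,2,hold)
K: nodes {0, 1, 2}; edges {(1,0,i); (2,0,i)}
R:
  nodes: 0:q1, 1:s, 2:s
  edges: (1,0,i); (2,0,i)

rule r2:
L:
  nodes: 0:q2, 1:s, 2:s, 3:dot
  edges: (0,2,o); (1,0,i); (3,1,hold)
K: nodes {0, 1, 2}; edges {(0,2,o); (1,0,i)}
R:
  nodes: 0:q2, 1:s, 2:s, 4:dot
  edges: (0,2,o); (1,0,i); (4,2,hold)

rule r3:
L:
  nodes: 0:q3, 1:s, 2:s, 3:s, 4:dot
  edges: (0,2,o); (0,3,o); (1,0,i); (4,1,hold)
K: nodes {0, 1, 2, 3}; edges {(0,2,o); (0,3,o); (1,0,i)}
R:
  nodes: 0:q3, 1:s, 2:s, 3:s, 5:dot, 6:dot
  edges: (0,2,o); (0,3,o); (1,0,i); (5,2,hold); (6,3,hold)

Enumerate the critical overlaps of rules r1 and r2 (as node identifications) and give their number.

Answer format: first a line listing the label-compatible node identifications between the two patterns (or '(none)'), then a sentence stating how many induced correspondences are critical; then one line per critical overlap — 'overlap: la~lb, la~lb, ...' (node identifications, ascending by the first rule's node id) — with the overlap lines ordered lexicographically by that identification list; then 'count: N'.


label-compatible node identifications between L(r1) and L(r2): 1~1, 1~2, 2~1, 2~2, 3~3, 4~3
4 of the induced correspondences are critical overlaps of r1 and r2.
overlap: 1~1, 2~2, 3~3
overlap: 1~1, 3~3
overlap: 1~2, 2~1, 4~3
overlap: 2~1, 4~3
count: 4


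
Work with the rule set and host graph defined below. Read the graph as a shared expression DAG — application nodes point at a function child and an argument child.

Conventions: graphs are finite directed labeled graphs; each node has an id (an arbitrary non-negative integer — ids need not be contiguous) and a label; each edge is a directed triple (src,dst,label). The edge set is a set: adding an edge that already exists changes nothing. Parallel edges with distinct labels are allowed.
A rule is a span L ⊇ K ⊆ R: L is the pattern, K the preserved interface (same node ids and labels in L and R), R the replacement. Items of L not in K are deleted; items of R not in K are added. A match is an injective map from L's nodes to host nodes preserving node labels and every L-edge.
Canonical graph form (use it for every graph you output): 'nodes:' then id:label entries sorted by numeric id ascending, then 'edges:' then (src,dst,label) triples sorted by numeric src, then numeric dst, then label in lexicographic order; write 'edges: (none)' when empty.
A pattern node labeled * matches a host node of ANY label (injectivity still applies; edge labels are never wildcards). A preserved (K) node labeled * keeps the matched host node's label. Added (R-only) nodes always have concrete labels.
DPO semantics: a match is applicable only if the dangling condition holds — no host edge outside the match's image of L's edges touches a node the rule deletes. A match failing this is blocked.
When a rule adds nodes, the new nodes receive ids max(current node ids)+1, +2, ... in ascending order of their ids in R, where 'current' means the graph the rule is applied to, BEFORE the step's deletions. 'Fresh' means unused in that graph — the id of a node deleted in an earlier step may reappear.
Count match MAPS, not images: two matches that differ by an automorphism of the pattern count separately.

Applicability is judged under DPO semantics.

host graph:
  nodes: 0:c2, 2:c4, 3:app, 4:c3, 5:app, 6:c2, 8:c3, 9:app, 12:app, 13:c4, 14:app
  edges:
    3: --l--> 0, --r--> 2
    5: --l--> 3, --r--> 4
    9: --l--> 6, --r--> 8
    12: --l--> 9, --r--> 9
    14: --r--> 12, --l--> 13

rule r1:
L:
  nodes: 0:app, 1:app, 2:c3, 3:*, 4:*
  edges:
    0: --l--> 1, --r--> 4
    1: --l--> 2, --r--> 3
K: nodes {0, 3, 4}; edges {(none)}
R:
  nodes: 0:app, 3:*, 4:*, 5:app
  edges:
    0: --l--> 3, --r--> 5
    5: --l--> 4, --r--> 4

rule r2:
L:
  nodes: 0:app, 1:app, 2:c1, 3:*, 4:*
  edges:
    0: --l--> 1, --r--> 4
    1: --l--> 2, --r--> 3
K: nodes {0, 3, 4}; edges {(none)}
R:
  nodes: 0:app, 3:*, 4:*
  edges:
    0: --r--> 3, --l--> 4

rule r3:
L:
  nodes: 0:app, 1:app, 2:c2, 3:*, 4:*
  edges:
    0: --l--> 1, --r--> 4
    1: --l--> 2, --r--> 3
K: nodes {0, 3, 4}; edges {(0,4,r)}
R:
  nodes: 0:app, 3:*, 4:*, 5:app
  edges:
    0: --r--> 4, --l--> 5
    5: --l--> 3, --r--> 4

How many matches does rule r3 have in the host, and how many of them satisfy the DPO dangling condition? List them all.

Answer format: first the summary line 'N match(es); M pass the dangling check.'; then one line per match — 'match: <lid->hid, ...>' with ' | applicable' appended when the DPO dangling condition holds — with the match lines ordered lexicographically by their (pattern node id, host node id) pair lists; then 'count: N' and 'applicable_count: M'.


1 match(es); 1 pass the dangling check.
match: 0->5, 1->3, 2->0, 3->2, 4->4 | applicable
count: 1
applicable_count: 1


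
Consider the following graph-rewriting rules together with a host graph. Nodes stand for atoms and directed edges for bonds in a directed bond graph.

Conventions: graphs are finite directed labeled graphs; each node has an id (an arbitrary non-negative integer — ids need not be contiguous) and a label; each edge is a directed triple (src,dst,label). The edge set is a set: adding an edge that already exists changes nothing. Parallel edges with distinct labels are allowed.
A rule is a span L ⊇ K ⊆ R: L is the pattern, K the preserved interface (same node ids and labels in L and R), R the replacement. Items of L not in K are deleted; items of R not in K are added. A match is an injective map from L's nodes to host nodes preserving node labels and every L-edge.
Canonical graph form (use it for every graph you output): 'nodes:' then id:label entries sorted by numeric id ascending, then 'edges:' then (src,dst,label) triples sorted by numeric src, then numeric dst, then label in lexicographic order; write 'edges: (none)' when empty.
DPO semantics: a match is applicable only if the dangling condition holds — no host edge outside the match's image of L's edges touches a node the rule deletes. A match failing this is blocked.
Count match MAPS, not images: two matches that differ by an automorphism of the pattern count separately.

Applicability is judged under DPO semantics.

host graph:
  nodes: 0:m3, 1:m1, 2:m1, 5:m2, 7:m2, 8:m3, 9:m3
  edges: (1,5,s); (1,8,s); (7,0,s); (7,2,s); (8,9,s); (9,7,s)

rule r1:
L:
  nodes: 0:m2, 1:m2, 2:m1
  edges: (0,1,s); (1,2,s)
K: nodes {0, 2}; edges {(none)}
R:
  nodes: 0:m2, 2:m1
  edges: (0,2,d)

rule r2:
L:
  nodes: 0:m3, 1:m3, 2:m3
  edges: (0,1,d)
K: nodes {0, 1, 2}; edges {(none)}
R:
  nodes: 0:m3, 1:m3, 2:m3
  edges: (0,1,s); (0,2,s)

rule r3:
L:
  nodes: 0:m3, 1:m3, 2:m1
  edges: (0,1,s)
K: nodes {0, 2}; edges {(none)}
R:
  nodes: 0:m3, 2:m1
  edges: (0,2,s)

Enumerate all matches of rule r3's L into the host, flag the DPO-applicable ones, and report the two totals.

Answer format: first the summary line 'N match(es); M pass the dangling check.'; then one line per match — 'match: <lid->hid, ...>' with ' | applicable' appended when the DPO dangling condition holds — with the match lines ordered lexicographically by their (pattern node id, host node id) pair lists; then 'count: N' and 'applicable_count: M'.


2 match(es); 0 pass the dangling check.
match: 0->8, 1->9, 2->1
match: 0->8, 1->9, 2->2
count: 2
applicable_count: 0


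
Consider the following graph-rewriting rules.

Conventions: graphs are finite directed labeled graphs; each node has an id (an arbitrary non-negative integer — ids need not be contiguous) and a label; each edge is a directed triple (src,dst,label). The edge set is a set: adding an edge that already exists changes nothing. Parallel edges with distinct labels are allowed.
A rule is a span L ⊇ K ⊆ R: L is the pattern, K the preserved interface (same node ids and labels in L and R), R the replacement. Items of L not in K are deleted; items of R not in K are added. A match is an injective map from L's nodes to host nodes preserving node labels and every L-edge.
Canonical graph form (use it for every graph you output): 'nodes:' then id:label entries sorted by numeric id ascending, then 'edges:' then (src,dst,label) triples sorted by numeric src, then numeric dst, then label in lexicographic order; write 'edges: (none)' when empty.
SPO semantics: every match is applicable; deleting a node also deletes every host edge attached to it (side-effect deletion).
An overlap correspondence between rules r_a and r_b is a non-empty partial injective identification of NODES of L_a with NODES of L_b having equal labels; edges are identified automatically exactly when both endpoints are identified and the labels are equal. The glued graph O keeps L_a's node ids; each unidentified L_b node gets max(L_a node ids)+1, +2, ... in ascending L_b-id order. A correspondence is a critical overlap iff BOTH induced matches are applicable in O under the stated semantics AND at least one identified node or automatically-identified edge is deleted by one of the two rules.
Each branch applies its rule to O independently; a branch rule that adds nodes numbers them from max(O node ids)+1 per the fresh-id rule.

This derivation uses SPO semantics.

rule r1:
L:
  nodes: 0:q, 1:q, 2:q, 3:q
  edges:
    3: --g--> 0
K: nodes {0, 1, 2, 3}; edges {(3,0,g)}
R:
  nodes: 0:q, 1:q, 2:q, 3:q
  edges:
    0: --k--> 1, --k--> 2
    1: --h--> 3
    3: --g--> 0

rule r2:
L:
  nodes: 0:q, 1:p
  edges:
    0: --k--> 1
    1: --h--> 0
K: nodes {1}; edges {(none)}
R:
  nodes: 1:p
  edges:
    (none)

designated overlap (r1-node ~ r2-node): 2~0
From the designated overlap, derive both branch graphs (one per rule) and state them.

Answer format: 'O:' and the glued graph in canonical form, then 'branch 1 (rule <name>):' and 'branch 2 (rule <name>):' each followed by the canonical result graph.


O:
nodes: 0:q, 1:q, 2:q, 3:q, 4:p
edges: (2,4,k); (3,0,g); (4,2,h)
branch 1 (rule r1):
nodes: 0:q, 1:q, 2:q, 3:q, 4:p
edges: (0,1,k); (0,2,k); (1,3,h); (2,4,k); (3,0,g); (4,2,h)
branch 2 (rule r2):
nodes: 0:q, 1:q, 3:q, 4:p
edges: (3,0,g)


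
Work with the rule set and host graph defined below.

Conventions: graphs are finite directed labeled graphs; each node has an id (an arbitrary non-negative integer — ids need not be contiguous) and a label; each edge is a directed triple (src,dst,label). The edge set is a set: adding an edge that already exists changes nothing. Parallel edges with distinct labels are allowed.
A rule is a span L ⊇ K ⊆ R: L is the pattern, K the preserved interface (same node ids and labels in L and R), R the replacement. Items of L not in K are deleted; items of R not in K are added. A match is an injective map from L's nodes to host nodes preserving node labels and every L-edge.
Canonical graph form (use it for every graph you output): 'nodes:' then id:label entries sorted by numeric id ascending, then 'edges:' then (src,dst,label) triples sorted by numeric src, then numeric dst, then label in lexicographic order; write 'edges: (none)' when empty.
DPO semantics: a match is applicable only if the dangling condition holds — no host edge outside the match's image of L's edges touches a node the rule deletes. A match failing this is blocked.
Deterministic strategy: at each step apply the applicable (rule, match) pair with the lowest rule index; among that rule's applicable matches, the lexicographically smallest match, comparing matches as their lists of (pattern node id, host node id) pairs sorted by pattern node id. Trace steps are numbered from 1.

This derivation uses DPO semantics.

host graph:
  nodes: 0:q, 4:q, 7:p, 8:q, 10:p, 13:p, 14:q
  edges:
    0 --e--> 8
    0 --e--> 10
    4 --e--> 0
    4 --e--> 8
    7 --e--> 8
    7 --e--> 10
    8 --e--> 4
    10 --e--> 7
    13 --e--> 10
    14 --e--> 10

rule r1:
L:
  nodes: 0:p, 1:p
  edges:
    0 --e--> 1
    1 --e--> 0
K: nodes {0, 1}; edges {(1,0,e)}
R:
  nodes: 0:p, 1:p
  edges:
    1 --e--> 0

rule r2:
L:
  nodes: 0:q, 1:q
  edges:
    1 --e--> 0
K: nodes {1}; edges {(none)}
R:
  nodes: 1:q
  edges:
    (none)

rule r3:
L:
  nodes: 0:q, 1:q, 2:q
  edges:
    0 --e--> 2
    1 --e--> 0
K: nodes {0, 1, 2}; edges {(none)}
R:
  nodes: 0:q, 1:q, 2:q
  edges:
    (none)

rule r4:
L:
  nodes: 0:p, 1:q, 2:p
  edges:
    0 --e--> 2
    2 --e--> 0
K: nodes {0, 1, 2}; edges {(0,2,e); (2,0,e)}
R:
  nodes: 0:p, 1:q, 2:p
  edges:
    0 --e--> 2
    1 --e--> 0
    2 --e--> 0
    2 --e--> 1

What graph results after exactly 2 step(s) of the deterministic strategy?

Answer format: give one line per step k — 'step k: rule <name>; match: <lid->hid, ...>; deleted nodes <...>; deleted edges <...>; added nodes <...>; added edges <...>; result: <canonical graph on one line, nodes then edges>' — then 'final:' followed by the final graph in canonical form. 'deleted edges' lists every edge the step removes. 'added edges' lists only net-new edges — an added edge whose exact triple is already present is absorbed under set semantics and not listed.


step 1: rule r1; match: 0->7, 1->10; deleted nodes (none); deleted edges (7,10,e); added nodes (none); added edges (none); result: nodes: 0:q, 4:q, 7:p, 8:q, 10:p, 13:p, 14:q edges: (0,8,e); (0,10,e); (4,0,e); (4,8,e); (7,8,e); (8,4,e); (10,7,e); (13,10,e); (14,10,e)
step 2: rule r3; match: 0->0, 1->4, 2->8; deleted nodes (none); deleted edges (0,8,e); (4,0,e); added nodes (none); added edges (none); result: nodes: 0:q, 4:q, 7:p, 8:q, 10:p, 13:p, 14:q edges: (0,10,e); (4,8,e); (7,8,e); (8,4,e); (10,7,e); (13,10,e); (14,10,e)
final:
nodes: 0:q, 4:q, 7:p, 8:q, 10:p, 13:p, 14:q
edges: (0,10,e); (4,8,e); (7,8,e); (8,4,e); (10,7,e); (13,10,e); (14,10,e)


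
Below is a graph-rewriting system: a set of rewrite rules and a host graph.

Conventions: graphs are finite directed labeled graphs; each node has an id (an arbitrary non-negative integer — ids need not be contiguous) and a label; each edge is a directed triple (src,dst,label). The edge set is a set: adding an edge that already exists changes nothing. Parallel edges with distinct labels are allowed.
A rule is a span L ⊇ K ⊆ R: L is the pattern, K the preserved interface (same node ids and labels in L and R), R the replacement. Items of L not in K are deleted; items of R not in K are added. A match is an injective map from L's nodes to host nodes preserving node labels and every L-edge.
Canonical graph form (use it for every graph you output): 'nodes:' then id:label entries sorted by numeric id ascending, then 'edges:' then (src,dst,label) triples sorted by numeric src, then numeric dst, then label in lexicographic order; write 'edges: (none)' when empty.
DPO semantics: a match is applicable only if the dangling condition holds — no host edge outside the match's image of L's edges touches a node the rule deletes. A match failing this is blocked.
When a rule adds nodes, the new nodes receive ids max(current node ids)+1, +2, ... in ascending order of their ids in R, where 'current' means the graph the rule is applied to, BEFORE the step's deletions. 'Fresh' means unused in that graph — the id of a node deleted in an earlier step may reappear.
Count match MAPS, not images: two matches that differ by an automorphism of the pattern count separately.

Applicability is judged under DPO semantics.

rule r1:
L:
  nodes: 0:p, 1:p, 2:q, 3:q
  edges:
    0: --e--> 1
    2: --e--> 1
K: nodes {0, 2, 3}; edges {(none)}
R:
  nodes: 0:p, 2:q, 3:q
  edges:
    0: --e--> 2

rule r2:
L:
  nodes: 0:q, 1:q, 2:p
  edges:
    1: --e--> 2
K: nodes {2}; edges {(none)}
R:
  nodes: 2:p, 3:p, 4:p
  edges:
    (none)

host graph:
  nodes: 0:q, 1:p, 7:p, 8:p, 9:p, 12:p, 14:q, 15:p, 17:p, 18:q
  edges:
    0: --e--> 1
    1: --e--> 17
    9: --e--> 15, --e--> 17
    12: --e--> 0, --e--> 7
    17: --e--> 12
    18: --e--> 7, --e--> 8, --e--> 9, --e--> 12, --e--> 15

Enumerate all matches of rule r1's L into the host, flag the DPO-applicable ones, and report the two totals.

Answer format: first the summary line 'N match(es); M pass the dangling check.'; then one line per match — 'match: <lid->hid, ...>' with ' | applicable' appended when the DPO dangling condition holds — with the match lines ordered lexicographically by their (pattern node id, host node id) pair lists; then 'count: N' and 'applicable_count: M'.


6 match(es); 4 pass the dangling check.
match: 0->9, 1->15, 2->18, 3->0 | applicable
match: 0->9, 1->15, 2->18, 3->14 | applicable
match: 0->12, 1->7, 2->18, 3->0 | applicable
match: 0->12, 1->7, 2->18, 3->14 | applicable
match: 0->17, 1->12, 2->18, 3->0
match: 0->17, 1->12, 2->18, 3->14
count: 6
applicable_count: 4


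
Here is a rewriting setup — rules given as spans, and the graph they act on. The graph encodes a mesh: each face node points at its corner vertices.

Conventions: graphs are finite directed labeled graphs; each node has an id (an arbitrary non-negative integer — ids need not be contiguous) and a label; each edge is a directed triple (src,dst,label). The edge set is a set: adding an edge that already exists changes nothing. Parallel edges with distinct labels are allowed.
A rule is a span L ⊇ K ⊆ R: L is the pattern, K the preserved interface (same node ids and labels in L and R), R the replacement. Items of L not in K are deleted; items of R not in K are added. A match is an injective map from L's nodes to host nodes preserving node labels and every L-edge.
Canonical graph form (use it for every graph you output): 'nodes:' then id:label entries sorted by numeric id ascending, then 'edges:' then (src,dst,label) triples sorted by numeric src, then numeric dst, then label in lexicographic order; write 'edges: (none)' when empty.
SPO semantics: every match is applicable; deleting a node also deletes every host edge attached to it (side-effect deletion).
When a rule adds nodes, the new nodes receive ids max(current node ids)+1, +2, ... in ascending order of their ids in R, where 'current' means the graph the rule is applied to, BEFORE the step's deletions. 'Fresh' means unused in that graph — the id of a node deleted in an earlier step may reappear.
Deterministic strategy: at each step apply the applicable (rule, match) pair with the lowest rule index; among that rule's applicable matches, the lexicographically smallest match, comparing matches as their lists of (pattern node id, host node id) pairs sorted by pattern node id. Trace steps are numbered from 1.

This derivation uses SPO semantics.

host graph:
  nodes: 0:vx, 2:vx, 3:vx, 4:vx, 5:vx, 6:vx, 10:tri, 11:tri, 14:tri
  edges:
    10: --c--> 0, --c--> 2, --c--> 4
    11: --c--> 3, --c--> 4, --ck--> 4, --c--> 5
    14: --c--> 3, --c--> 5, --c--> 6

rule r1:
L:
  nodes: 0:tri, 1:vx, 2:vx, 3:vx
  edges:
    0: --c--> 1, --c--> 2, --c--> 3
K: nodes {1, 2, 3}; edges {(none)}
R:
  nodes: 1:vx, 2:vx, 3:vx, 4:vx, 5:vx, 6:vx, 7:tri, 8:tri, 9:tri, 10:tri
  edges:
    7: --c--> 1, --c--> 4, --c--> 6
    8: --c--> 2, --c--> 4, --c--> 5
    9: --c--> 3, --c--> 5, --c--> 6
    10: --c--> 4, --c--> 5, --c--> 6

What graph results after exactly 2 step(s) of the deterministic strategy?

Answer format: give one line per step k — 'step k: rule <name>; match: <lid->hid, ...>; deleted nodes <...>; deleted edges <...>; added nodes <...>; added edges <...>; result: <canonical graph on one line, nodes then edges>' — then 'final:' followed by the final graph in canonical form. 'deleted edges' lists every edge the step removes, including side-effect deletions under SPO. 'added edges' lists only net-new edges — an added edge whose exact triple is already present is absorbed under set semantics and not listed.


step 1: rule r1; match: 0->10, 1->0, 2->2, 3->4; deleted nodes 10; deleted edges (10,0,c); (10,2,c); (10,4,c); added nodes 15, 16, 17, 18, 19, 20, 21; added edges (18,0,c); (18,15,c); (18,17,c); (19,2,c); (19,15,c); (19,16,c); (20,4,c); (20,16,c); (20,17,c); (21,15,c); (21,16,c); (21,17,c); result: nodes: 0:vx, 2:vx, 3:vx, 4:vx, 5:vx, 6:vx, 11:tri, 14:tri, 15:vx, 16:vx, 17:vx, 18:tri, 19:tri, 20:tri, 21:tri edges: (11,3,c); (11,4,c); (11,4,ck); (11,5,c); (14,3,c); (14,5,c); (14,6,c); (18,0,c); (18,15,c); (18,17,c); (19,2,c); (19,15,c); (19,16,c); (20,4,c); (20,16,c); (20,17,c); (21,15,c); (21,16,c); (21,17,c)
step 2: rule r1; match: 0->11, 1->3, 2->4, 3->5; deleted nodes 11; deleted edges (11,3,c); (11,4,c); (11,4,ck); (11,5,c); added nodes 22, 23, 24, 25, 26, 27, 28; added edges (25,3,c); (25,22,c); (25,24,c); (26,4,c); (26,22,c); (26,23,c); (27,5,c); (27,23,c); (27,24,c); (28,22,c); (28,23,c); (28,24,c); result: nodes: 0:vx, 2:vx, 3:vx, 4:vx, 5:vx, 6:vx, 14:tri, 15:vx, 16:vx, 17:vx, 18:tri, 19:tri, 20:tri, 21:tri, 22:vx, 23:vx, 24:vx, 25:tri, 26:tri, 27:tri, 28:tri edges: (14,3,c); (14,5,c); (14,6,c); (18,0,c); (18,15,c); (18,17,c); (19,2,c); (19,15,c); (19,16,c); (20,4,c); (20,16,c); (20,17,c); (21,15,c); (21,16,c); (21,17,c); (25,3,c); (25,22,c); (25,24,c); (26,4,c); (26,22,c); (26,23,c); (27,5,c); (27,23,c); (27,24,c); (28,22,c); (28,23,c); (28,24,c)
final:
nodes: 0:vx, 2:vx, 3:vx, 4:vx, 5:vx, 6:vx, 14:tri, 15:vx, 16:vx, 17:vx, 18:tri, 19:tri, 20:tri, 21:tri, 22:vx, 23:vx, 24:vx, 25:tri, 26:tri, 27:tri, 28:tri
edges: (14,3,c); (14,5,c); (14,6,c); (18,0,c); (18,15,c); (18,17,c); (19,2,c); (19,15,c); (19,16,c); (20,4,c); (20,16,c); (20,17,c); (21,15,c); (21,16,c); (21,17,c); (25,3,c); (25,22,c); (25,24,c); (26,4,c); (26,22,c); (26,23,c); (27,5,c); (27,23,c); (27,24,c); (28,22,c); (28,23,c); (28,24,c)


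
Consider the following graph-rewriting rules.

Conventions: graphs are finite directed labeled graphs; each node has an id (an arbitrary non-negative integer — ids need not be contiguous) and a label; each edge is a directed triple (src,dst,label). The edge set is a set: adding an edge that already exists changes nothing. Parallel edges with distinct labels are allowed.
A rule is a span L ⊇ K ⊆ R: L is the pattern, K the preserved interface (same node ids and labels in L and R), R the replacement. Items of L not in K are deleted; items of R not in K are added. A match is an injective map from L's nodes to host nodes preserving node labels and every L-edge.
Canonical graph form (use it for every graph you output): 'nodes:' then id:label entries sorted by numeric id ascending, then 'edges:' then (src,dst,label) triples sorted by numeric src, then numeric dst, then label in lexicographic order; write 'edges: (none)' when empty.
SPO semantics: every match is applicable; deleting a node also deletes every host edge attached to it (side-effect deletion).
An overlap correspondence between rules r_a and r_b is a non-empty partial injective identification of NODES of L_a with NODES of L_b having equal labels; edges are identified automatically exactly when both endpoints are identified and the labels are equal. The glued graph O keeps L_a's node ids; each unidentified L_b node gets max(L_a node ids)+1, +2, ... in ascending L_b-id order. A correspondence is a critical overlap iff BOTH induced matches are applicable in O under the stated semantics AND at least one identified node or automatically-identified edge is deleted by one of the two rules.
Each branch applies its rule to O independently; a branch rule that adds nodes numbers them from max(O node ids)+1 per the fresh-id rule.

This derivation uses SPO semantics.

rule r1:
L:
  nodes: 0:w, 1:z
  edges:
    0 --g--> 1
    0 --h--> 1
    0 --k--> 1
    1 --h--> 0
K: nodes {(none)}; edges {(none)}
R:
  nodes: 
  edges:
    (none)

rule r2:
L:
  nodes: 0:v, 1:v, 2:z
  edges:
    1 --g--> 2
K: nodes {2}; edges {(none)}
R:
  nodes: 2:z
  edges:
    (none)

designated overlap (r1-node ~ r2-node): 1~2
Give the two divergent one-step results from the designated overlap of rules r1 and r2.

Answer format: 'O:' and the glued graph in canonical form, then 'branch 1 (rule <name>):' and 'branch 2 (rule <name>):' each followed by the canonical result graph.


O:
nodes: 0:w, 1:z, 2:v, 3:v
edges: (0,1,g); (0,1,h); (0,1,k); (1,0,h); (3,1,g)
branch 1 (rule r1):
nodes: 2:v, 3:v
edges: (none)
branch 2 (rule r2):
nodes: 0:w, 1:z
edges: (0,1,g); (0,1,h); (0,1,k); (1,0,h)


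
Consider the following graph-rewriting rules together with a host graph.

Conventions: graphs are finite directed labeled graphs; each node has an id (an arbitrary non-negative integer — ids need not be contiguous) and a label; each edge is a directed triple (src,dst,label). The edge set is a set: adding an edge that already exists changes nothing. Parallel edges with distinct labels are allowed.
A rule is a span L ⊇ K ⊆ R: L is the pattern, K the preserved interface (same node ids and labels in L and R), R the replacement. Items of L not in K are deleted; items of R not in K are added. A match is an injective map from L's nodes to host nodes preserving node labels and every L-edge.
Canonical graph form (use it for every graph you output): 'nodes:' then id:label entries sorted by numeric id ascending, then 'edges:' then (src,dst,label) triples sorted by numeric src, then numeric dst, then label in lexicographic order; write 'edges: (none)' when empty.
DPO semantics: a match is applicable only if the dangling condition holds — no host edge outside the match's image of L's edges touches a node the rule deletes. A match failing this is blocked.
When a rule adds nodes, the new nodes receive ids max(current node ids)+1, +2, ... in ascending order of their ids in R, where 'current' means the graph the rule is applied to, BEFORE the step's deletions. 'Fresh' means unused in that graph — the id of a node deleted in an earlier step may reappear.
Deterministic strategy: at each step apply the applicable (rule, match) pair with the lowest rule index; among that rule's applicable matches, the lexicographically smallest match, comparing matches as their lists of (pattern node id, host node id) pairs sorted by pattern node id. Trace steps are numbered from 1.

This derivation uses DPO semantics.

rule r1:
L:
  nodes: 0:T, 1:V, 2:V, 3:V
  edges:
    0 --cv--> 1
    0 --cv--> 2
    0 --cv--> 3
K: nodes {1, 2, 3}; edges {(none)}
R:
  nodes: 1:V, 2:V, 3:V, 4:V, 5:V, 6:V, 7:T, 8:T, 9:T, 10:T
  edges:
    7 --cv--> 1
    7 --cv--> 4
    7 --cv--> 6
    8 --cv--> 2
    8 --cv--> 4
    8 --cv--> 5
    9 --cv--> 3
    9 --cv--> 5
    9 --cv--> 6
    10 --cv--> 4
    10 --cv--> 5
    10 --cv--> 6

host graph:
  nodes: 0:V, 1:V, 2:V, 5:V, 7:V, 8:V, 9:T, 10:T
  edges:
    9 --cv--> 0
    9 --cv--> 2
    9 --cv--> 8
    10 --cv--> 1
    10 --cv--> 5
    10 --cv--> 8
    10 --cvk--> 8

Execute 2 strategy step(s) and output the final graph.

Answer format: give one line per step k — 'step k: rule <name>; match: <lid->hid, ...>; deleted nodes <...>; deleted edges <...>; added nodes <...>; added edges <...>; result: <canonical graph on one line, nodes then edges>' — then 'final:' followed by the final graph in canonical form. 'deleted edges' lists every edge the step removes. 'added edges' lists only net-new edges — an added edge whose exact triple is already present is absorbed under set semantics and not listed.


step 1: rule r1; match: 0->9, 1->0, 2->2, 3->8; deleted nodes 9; deleted edges (9,0,cv); (9,2,cv); (9,8,cv); added nodes 11, 12, 13, 14, 15, 16, 17; added edges (14,0,cv); (14,11,cv); (14,13,cv); (15,2,cv); (15,11,cv); (15,12,cv); (16,8,cv); (16,12,cv); (16,13,cv); (17,11,cv); (17,12,cv); (17,13,cv); result: nodes: 0:V, 1:V, 2:V, 5:V, 7:V, 8:V, 10:T, 11:V, 12:V, 13:V, 14:T, 15:T, 16:T, 17:T edges: (10,1,cv); (10,5,cv); (10,8,cv); (10,8,cvk); (14,0,cv); (14,11,cv); (14,13,cv); (15,2,cv); (15,11,cv); (15,12,cv); (16,8,cv); (16,12,cv); (16,13,cv); (17,11,cv); (17,12,cv); (17,13,cv)
step 2: rule r1; match: 0->14, 1->0, 2->11, 3->13; deleted nodes 14; deleted edges (14,0,cv); (14,11,cv); (14,13,cv); added nodes 18, 19, 20, 21, 22, 23, 24; added edges (21,0,cv); (21,18,cv); (21,20,cv); (22,11,cv); (22,18,cv); (22,19,cv); (23,13,cv); (23,19,cv); (23,20,cv); (24,18,cv); (24,19,cv); (24,20,cv); result: nodes: 0:V, 1:V, 2:V, 5:V, 7:V, 8:V, 10:T, 11:V, 12:V, 13:V, 15:T, 16:T, 17:T, 18:V, 19:V, 20:V, 21:T, 22:T, 23:T, 24:T edges: (10,1,cv); (10,5,cv); (10,8,cv); (10,8,cvk); (15,2,cv); (15,11,cv); (15,12,cv); (16,8,cv); (16,12,cv); (16,13,cv); (17,11,cv); (17,12,cv); (17,13,cv); (21,0,cv); (21,18,cv); (21,20,cv); (22,11,cv); (22,18,cv); (22,19,cv); (23,13,cv); (23,19,cv); (23,20,cv); (24,18,cv); (24,19,cv); (24,20,cv)
final:
nodes: 0:V, 1:V, 2:V, 5:V, 7:V, 8:V, 10:T, 11:V, 12:V, 13:V, 15:T, 16:T, 17:T, 18:V, 19:V, 20:V, 21:T, 22:T, 23:T, 24:T
edges: (10,1,cv); (10,5,cv); (10,8,cv); (10,8,cvk); (15,2,cv); (15,11,cv); (15,12,cv); (16,8,cv); (16,12,cv); (16,13,cv); (17,11,cv); (17,12,cv); (17,13,cv); (21,0,cv); (21,18,cv); (21,20,cv); (22,11,cv); (22,18,cv); (22,19,cv); (23,13,cv); (23,19,cv); (23,20,cv); (24,18,cv); (24,19,cv); (24,20,cv)


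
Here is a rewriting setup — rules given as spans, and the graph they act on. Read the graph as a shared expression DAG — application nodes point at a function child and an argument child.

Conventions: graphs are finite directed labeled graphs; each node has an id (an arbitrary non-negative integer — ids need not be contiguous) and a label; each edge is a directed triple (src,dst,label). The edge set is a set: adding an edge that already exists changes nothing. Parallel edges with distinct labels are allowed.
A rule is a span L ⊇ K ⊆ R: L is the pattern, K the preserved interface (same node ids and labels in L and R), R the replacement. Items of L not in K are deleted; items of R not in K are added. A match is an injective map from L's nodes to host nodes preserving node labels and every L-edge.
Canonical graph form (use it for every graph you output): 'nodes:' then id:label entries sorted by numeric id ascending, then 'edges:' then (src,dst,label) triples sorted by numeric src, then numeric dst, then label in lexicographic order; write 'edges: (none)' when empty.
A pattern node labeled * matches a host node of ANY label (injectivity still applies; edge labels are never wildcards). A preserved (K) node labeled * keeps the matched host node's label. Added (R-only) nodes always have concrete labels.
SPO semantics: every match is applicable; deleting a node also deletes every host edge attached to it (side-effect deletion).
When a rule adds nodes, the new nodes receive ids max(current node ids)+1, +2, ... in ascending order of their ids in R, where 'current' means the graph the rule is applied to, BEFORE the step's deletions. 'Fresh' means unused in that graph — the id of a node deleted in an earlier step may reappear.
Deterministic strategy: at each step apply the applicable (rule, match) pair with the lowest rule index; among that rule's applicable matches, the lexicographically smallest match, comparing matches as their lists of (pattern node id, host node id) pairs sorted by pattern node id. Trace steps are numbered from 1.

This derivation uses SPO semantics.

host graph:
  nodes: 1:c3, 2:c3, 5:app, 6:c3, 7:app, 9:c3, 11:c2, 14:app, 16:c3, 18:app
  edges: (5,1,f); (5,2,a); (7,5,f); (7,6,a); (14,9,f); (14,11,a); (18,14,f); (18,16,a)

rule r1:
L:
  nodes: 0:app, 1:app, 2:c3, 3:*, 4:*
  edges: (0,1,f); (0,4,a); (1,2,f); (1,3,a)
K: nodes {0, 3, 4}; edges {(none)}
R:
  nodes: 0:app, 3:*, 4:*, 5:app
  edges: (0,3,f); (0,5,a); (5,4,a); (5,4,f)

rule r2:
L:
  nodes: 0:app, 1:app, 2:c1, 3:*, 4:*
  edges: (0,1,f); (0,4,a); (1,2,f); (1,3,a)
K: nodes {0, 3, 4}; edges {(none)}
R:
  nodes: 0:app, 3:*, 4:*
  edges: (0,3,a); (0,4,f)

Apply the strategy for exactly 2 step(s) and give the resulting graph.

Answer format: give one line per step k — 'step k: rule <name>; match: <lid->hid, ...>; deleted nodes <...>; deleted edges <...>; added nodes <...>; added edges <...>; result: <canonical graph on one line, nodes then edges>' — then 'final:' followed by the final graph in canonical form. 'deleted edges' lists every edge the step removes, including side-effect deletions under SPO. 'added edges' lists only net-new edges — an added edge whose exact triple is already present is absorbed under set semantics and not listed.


step 1: rule r1; match: 0->7, 1->5, 2->1, 3->2, 4->6; deleted nodes 1, 5; deleted edges (5,1,f); (5,2,a); (7,5,f); (7,6,a); added nodes 19; added edges (7,2,f); (7,19,a); (19,6,a); (19,6,f); result: nodes: 2:c3, 6:c3, 7:app, 9:c3, 11:c2, 14:app, 16:c3, 18:app, 19:app edges: (7,2,f); (7,19,a); (14,9,f); (14,11,a); (18,14,f); (18,16,a); (19,6,a); (19,6,f)
step 2: rule r1; match: 0->18, 1->14, 2->9, 3->11, 4->16; deleted nodes 9, 14; deleted edges (14,9,f); (14,11,a); (18,14,f); (18,16,a); added nodes 20; added edges (18,11,f); (18,20,a); (20,16,a); (20,16,f); result: nodes: 2:c3, 6:c3, 7:app, 11:c2, 16:c3, 18:app, 19:app, 20:app edges: (7,2,f); (7,19,a); (18,11,f); (18,20,a); (19,6,a); (19,6,f); (20,16,a); (20,16,f)
final:
nodes: 2:c3, 6:c3, 7:app, 11:c2, 16:c3, 18:app, 19:app, 20:app
edges: (7,2,f); (7,19,a); (18,11,f); (18,20,a); (19,6,a); (19,6,f); (20,16,a); (20,16,f)


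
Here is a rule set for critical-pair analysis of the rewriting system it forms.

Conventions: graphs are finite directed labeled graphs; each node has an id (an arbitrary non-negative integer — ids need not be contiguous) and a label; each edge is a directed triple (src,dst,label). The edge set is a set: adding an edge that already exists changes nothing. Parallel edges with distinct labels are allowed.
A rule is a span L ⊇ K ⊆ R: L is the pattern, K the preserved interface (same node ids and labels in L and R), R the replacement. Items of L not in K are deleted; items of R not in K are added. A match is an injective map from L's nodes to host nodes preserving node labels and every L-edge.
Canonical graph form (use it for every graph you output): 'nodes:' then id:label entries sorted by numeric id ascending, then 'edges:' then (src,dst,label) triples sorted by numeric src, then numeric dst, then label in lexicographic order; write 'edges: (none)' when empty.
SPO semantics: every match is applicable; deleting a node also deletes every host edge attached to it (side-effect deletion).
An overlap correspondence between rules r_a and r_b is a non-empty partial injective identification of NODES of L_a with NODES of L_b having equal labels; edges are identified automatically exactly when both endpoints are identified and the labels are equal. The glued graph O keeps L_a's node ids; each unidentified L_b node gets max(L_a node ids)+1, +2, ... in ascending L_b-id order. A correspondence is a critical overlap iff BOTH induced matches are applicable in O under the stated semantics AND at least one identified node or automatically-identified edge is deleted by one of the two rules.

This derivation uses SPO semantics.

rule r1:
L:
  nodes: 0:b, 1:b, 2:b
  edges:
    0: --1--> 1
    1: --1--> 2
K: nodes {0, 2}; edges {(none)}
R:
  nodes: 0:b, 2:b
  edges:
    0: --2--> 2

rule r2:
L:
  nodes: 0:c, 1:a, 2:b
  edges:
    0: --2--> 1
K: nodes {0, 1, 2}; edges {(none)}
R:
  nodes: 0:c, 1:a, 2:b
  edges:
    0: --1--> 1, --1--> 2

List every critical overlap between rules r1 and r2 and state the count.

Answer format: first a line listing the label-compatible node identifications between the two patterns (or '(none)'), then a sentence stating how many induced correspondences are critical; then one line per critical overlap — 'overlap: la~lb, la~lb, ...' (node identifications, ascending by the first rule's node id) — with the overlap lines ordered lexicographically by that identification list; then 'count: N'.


label-compatible node identifications between L(r1) and L(r2): 0~2, 1~2, 2~2
1 of the induced correspondences is a critical overlap of r1 and r2.
overlap: 1~2
count: 1


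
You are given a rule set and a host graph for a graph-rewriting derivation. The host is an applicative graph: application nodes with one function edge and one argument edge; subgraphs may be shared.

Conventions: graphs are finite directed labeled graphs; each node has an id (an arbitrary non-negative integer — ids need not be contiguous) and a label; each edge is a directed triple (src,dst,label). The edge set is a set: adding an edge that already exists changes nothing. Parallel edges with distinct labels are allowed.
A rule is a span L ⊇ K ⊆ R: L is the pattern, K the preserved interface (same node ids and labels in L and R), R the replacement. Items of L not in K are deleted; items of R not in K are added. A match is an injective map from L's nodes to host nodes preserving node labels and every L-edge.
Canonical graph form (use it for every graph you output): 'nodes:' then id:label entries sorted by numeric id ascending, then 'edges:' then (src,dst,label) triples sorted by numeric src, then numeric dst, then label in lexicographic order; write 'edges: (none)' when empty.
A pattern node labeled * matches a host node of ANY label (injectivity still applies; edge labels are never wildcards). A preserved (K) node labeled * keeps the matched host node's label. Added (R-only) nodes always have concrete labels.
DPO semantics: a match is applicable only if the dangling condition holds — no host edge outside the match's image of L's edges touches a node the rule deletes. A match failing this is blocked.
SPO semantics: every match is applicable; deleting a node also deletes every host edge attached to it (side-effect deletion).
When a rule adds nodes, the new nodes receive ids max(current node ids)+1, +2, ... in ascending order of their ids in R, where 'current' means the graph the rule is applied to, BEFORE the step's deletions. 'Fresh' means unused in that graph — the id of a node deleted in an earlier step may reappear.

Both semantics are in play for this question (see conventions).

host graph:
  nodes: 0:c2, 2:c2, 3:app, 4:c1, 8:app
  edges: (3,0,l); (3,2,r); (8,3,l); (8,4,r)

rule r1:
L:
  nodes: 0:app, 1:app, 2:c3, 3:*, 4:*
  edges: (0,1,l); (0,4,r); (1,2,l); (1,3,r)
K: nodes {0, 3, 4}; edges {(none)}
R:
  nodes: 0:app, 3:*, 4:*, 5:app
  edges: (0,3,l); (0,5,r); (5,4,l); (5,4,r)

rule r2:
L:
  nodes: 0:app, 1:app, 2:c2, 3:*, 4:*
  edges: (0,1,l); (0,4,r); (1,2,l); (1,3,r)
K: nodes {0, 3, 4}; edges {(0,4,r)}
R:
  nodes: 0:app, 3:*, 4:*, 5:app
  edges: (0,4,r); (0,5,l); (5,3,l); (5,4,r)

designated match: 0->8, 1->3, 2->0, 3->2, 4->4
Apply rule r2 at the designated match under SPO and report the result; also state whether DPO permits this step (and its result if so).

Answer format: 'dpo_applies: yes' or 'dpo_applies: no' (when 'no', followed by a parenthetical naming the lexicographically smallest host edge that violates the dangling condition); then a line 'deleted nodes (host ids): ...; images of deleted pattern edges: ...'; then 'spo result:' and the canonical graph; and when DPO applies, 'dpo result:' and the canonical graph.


dpo_applies: yes
deleted nodes (host ids): 0, 3; images of deleted pattern edges: (3,0,l); (3,2,r); (8,3,l)
spo result:
nodes: 2:c2, 4:c1, 8:app, 9:app
edges: (8,4,r); (8,9,l); (9,2,l); (9,4,r)
dpo result:
nodes: 2:c2, 4:c1, 8:app, 9:app
edges: (8,4,r); (8,9,l); (9,2,l); (9,4,r)
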